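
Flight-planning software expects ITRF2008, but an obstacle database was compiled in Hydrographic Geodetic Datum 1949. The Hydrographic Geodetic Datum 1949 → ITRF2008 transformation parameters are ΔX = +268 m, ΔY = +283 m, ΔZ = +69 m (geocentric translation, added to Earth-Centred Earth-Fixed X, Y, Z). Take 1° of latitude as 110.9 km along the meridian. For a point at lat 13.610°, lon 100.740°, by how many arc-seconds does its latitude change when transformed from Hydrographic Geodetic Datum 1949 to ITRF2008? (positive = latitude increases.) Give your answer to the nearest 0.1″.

sin φ = 0.235312, cos φ = 0.971920, sin λ = 0.982483, cos λ = -0.186353.
North component: ΔN = −sin φ cos λ·ΔX − sin φ sin λ·ΔY + cos φ·ΔZ = −(0.235312)(-0.186353)(268) − (0.235312)(0.982483)(283) + (0.971920)(69) = 13.39 m.
1° of latitude spans 110900 m, so Δφ = 13.39 / 110900 × 3600 = 0.435″.

Δφ = 0.4″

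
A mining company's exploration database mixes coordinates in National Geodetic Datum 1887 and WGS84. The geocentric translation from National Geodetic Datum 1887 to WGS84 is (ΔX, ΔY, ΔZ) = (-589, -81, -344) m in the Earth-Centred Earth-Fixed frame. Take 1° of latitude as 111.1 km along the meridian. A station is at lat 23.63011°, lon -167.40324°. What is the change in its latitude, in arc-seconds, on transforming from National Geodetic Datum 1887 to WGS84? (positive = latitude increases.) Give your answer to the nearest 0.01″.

sin φ = 0.400831, cos φ = 0.916152, sin λ = -0.218088, cos λ = -0.975929.
North component: ΔN = −sin φ cos λ·ΔX − sin φ sin λ·ΔY + cos φ·ΔZ = −(0.400831)(-0.975929)(-589) − (0.400831)(-0.218088)(-81) + (0.916152)(-344) = -552.64 m.
1° of latitude spans 111100 m, so Δφ = -552.64 / 111100 × 3600 = -17.907″.

Δφ = -17.91″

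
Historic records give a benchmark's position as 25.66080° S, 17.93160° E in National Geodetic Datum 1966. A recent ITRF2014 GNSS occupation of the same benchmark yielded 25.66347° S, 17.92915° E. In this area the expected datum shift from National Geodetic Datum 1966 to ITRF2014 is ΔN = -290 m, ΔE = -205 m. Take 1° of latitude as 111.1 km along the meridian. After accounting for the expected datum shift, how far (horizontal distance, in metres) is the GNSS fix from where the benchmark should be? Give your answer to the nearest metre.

41 m

Observed coordinate differences: Δφ = -0.00267°, Δλ = -0.00245°.
Converting to metres (1° lat = 111100 m, cos φ = 0.901374): observed ΔN = -296.6 m, observed ΔE = -245.3 m.
Subtracting the expected shift leaves a residual of -296.6 − (-290) = -6.6 m north and -245.3 − (-205) = -40.3 m east.
Residual distance = √((-6.6)² + (-40.3)²) = 40.9 m.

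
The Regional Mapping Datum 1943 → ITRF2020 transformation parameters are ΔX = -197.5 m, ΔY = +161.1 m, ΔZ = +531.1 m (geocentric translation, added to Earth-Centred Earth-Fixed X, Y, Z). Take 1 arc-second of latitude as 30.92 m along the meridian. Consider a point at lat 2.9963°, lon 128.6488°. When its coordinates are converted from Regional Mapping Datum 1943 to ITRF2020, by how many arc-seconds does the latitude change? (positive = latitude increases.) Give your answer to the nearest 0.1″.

sin φ = 0.052271, cos φ = 0.998633, sin λ = 0.780989, cos λ = -0.624545.
North component: ΔN = −sin φ cos λ·ΔX − sin φ sin λ·ΔY + cos φ·ΔZ = −(0.052271)(-0.624545)(-197.5) − (0.052271)(0.780989)(161.1) + (0.998633)(531.1) = 517.35 m.
1° of latitude spans 3600 × 30.92 = 111312 m, so Δφ = 517.35 / 111312 × 3600 = 16.732″.

Δφ = 16.7″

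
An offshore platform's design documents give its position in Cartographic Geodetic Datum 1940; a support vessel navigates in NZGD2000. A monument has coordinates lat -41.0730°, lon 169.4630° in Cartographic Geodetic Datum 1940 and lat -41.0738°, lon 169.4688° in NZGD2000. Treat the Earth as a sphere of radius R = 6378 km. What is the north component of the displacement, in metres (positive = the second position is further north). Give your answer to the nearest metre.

Δφ = -41.0738° − -41.0730° = -0.0008°; Δλ = 169.4688° − 169.4630° = +0.0058°.
1° along a meridian = πR/180 = 111317 m.
ΔN = Δφ × 111317 = -89.1 m; ΔE = Δλ × 111317 × cos(-41.0730°) = +0.0058 × 111317 × 0.753873 = 486.7 m.

ΔN = -89 m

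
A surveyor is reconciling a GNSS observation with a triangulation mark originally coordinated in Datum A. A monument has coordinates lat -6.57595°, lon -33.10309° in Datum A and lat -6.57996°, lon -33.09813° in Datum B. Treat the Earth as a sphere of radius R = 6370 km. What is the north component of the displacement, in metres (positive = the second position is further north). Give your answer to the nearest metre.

ΔN = -446 m

Δφ = -6.57996° − -6.57595° = -0.00401°; Δλ = -33.09813° − -33.10309° = +0.00496°.
1° along a meridian = πR/180 = 111177 m.
ΔN = Δφ × 111177 = -445.8 m; ΔE = Δλ × 111177 × cos(-6.57595°) = +0.00496 × 111177 × 0.993421 = 547.8 m.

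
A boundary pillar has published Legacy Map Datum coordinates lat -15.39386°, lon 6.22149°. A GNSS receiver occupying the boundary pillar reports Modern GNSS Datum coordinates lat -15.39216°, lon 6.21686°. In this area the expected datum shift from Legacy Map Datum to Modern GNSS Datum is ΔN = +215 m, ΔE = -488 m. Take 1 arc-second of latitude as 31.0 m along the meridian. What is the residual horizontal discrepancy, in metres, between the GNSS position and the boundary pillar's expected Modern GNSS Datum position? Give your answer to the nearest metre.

Observed coordinate differences: Δφ = +0.00170°, Δλ = -0.00463°.
Converting to metres (1° lat = 111600 m, cos φ = 0.964124): observed ΔN = 189.7 m, observed ΔE = -498.2 m.
Subtracting the expected shift leaves a residual of 189.7 − (215) = -25.3 m north and -498.2 − (-488) = -10.2 m east.
Residual distance = √((-25.3)² + (-10.2)²) = 27.2 m.

27 m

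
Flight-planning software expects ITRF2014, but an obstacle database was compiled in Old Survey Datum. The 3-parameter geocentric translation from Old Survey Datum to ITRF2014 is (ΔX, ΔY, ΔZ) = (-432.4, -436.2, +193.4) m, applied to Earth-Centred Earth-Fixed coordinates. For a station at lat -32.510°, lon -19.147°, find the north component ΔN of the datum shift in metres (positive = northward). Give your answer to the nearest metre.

ΔN = 20 m

At φ = -32.510°, λ = -19.147°: sin φ = -0.537447, cos φ = 0.843298, sin λ = -0.327993, cos λ = 0.944680.
ΔN = −sin φ cos λ·ΔX − sin φ sin λ·ΔY + cos φ·ΔZ = −(-0.537447)(0.944680)(-432.4) − (-0.537447)(-0.327993)(-436.2) + (0.843298)(193.4) = 20.45 m.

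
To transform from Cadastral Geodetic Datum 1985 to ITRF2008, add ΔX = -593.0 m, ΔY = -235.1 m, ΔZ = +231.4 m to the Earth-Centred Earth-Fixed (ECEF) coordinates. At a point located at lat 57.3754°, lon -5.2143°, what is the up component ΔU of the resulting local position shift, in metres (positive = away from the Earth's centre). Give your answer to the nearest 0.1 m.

ΔU = -112.0 m

The local up (radial) axis is (cos φ cos λ, cos φ sin λ, sin φ), giving ΔU = -318.383 + 11.519 + 194.890 = -111.97 m.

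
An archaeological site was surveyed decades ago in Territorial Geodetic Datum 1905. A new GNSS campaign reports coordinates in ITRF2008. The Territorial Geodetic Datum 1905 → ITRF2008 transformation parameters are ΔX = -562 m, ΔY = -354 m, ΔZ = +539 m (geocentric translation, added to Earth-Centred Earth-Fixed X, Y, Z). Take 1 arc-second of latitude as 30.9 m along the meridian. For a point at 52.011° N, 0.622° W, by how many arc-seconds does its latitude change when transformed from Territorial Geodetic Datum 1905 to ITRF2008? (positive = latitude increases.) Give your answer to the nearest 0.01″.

sin φ = 0.788129, cos φ = 0.615510, sin λ = -0.010856, cos λ = 0.999941.
North component: ΔN = −sin φ cos λ·ΔX − sin φ sin λ·ΔY + cos φ·ΔZ = −(0.788129)(0.999941)(-562) − (0.788129)(-0.010856)(-354) + (0.615510)(539) = 771.63 m.
1° of latitude spans 3600 × 30.90 = 111240 m, so Δφ = 771.63 / 111240 × 3600 = 24.972″.

Δφ = 24.97″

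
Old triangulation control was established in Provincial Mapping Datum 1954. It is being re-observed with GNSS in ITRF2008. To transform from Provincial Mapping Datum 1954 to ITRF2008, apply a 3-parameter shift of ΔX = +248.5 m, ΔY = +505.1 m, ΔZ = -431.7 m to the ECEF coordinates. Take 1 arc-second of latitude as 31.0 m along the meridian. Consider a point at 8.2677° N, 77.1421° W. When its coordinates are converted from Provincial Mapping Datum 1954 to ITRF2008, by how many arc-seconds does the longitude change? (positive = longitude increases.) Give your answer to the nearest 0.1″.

sin φ = 0.143798, cos φ = 0.989607, sin λ = -0.974925, cos λ = 0.222534.
East component: ΔE = −sin λ·ΔX + cos λ·ΔY = −(-0.974925)(248.5) + (0.222534)(505.1) = 354.67 m.
1° of latitude spans 3600 × 31.00 = 111600 m; at latitude φ, 1° of longitude spans that × cos φ = 110440.1 m, so Δλ = 354.67 / 110440.1 × 3600 = 11.561″.

Δλ = 11.6″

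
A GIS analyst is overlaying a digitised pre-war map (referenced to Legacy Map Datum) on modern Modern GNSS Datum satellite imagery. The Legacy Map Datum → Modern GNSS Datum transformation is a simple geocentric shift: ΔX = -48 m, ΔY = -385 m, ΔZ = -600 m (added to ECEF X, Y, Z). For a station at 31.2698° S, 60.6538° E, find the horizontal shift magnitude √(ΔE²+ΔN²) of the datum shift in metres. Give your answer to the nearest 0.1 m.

714.5 m

At φ = -31.2698°, λ = 60.6538°: sin φ = -0.519069, cos φ = 0.854733, sin λ = 0.871674, cos λ = 0.490085.
ΔE = −sin λ·ΔX + cos λ·ΔY = −(0.871674)·(-48) + (0.490085)·(-385) = -146.84 m.
ΔN = −sin φ cos λ·ΔX − sin φ sin λ·ΔY + cos φ·ΔZ = −(-0.519069)(0.490085)(-48) − (-0.519069)(0.871674)(-385) + (0.854733)(-600) = -699.25 m.
Horizontal magnitude = √(ΔE² + ΔN²) = √((-146.84)² + (-699.25)²) = 714.50 m.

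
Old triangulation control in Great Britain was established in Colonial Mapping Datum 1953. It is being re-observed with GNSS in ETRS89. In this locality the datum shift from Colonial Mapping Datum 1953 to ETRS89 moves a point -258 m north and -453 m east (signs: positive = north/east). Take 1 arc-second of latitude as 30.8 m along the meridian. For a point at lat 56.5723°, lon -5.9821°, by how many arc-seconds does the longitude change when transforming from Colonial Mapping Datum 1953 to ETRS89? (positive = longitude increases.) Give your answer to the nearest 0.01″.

Δλ = -26.70″

At latitude 56.5723°, cos φ = 0.550884.
1″ of longitude at this latitude = 30.80 × cos φ = 16.9672 m, so Δλ = -453.0 / 16.9672 = -26.699″.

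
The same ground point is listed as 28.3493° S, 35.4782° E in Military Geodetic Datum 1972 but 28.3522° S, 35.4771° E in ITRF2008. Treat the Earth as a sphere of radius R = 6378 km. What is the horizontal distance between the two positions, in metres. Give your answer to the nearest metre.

340 m

Δφ = -28.3522° − -28.3493° = -0.0029°; Δλ = 35.4771° − 35.4782° = -0.0011°.
1° along a meridian = πR/180 = 111317 m.
ΔN = Δφ × 111317 = -322.8 m; ΔE = Δλ × 111317 × cos(-28.3493°) = -0.0011 × 111317 × 0.880069 = -107.8 m.
Distance = √(ΔE² + ΔN²) = √((-107.8)² + (-322.8)²) = 340.3 m.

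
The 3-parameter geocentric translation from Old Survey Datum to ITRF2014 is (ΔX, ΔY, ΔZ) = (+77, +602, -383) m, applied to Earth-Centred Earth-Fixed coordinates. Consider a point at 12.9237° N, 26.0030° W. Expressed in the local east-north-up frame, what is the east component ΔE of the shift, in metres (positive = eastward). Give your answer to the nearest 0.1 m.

ΔE = 574.8 m

At φ = 12.9237°, λ = -26.0030°: sin φ = 0.223653, cos φ = 0.974669, sin λ = -0.438418, cos λ = 0.898771.
ΔE = −sin λ·ΔX + cos λ·ΔY = −(-0.438418)·(77) + (0.898771)·(602) = 574.82 m.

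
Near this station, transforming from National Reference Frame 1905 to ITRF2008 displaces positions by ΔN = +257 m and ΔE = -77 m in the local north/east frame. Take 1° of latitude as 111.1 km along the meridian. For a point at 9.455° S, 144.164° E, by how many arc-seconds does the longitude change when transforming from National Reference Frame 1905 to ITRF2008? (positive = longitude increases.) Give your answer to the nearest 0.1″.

Δλ = -2.5″

At latitude -9.455°, cos φ = 0.986415.
1° of longitude at this latitude = 111.1 × cos φ = 109.59 km, so Δλ = -77.0 / 109590.7 = -0.0007026° = -2.529″.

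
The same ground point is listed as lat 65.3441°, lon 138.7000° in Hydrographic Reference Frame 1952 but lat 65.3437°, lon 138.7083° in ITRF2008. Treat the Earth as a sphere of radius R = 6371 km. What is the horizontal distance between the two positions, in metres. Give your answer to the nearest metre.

388 m

Δφ = 65.3437° − 65.3441° = -0.0004°; Δλ = 138.7083° − 138.7000° = +0.0083°.
1° along a meridian = πR/180 = 111195 m.
ΔN = Δφ × 111195 = -44.5 m; ΔE = Δλ × 111195 × cos(65.3441°) = +0.0083 × 111195 × 0.417168 = 385.0 m.
Distance = √(ΔE² + ΔN²) = √(385.0² + (-44.5)²) = 387.6 m.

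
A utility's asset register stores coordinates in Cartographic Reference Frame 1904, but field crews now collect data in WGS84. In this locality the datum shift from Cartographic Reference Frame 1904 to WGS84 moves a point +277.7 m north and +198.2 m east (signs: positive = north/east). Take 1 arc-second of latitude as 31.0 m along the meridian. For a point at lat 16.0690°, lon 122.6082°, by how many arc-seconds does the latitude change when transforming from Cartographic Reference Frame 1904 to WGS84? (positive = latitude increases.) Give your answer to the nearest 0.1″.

Δφ = 9.0″

1″ of latitude = 31.00 m, so Δφ = 277.7 / 31.00 = 8.958″.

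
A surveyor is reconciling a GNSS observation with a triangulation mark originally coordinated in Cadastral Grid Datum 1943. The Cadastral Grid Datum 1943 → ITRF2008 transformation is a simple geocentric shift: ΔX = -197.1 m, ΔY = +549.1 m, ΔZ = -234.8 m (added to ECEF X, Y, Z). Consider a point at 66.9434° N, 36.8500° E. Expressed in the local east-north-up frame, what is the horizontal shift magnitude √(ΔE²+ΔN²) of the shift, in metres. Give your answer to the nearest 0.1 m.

At φ = 66.9434°, λ = 36.8500°: sin φ = 0.920118, cos φ = 0.391640, sin λ = 0.599722, cos λ = 0.800208.
ΔE = −sin λ·ΔX + cos λ·ΔY = −(0.599722)·(-197.1) + (0.800208)·(549.1) = 557.60 m.
ΔN = −sin φ cos λ·ΔX − sin φ sin λ·ΔY + cos φ·ΔZ = −(0.920118)(0.800208)(-197.1) − (0.920118)(0.599722)(549.1) + (0.391640)(-234.8) = -249.84 m.
Horizontal magnitude = √(ΔE² + ΔN²) = √(557.60² + (-249.84)²) = 611.01 m.

611.0 m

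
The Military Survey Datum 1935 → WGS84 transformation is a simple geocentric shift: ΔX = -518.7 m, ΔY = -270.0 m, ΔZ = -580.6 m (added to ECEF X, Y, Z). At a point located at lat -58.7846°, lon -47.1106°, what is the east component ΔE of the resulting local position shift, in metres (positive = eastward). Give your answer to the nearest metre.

ΔE = -564 m

The local east axis at (φ, λ) is (−sin λ, cos λ, 0), so ΔE = −sin(-47.1106°)·(-518.7) + cos(-47.1106°)·(-270.0) = -563.79 m.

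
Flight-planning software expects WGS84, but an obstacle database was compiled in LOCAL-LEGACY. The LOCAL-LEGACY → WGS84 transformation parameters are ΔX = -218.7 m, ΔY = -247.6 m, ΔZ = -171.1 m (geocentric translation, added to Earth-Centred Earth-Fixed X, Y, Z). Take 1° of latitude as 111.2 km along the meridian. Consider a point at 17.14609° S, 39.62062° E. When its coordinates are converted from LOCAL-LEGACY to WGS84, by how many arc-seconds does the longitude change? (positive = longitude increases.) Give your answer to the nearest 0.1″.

sin φ = -0.294809, cos φ = 0.955556, sin λ = 0.637701, cos λ = 0.770284.
East component: ΔE = −sin λ·ΔX + cos λ·ΔY = −(0.637701)(-218.7) + (0.770284)(-247.6) = -51.26 m.
1° of latitude spans 111200 m; at latitude φ, 1° of longitude spans that × cos φ = 106257.8 m, so Δλ = -51.26 / 106257.8 × 3600 = -1.737″.

Δλ = -1.7″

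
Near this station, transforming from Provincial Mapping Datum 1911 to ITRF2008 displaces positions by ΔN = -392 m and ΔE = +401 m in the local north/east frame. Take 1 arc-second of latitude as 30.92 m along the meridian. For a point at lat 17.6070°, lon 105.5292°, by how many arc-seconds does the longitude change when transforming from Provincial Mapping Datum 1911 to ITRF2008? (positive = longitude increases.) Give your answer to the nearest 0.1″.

Δλ = 13.6″

At latitude 17.6070°, cos φ = 0.953154.
1″ of longitude at this latitude = 30.92 × cos φ = 29.4715 m, so Δλ = 401.0 / 29.4715 = 13.606″.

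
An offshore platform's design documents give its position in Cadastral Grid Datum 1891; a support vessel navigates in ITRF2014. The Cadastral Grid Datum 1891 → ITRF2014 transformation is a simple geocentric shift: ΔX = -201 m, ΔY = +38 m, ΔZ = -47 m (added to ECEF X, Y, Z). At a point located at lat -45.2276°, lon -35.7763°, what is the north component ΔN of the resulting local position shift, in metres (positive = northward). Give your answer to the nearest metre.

ΔN = -165 m

The local north axis is (−sin φ cos λ, −sin φ sin λ, cos φ), giving ΔN = -115.767 − 15.771 − 33.102 = -164.64 m.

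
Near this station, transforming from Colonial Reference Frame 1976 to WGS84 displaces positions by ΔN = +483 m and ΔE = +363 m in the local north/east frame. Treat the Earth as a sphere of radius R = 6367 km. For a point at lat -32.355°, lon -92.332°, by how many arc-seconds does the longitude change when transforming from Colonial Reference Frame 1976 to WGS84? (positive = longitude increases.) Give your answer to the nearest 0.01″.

At latitude -32.355°, cos φ = 0.844749.
One radian of longitude at latitude φ spans R cos φ, so Δλ = ΔE / (R cos φ) = 363.0 / (6367000 × 0.844749) = 6.7491e-05 rad = 13.921″.

Δλ = 13.92″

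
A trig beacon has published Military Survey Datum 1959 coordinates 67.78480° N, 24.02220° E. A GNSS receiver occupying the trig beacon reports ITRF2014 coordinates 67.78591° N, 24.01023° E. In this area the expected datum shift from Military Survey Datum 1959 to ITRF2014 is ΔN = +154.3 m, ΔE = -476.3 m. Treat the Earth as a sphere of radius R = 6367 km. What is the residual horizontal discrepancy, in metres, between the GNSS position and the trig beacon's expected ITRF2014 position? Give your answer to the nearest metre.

Observed coordinate differences: Δφ = +0.00111°, Δλ = -0.01197°.
Converting to metres (1° lat = 111125 m, cos φ = 0.378086): observed ΔN = 123.3 m, observed ΔE = -502.9 m.
Subtracting the expected shift leaves a residual of 123.3 − (154.3) = -31.0 m north and -502.9 − (-476.3) = -26.6 m east.
Residual distance = √((-31.0)² + (-26.6)²) = 40.8 m.

41 m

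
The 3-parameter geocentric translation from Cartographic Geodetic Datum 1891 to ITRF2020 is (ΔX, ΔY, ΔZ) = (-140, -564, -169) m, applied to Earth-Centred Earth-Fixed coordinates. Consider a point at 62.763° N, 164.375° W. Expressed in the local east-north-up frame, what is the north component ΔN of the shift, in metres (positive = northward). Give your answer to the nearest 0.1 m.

ΔN = -332.3 m

At φ = 62.763°, λ = -164.375°: sin φ = 0.889121, cos φ = 0.457672, sin λ = -0.269340, cos λ = -0.963045.
ΔN = −sin φ cos λ·ΔX − sin φ sin λ·ΔY + cos φ·ΔZ = −(0.889121)(-0.963045)(-140) − (0.889121)(-0.269340)(-564) + (0.457672)(-169) = -332.29 m.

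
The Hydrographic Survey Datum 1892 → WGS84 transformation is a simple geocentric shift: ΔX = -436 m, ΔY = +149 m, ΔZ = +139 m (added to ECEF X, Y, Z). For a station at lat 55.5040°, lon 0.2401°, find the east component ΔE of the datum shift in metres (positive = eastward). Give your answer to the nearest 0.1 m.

The local east axis at (φ, λ) is (−sin λ, cos λ, 0), so ΔE = −sin(0.2401°)·(-436) + cos(0.2401°)·149 = 150.83 m.

ΔE = 150.8 m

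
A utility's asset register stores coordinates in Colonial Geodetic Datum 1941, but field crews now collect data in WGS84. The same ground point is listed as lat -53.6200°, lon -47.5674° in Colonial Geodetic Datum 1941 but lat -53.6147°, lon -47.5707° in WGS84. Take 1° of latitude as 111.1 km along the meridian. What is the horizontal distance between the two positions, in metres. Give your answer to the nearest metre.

628 m

Δφ = -53.6147° − -53.6200° = +0.0053°; Δλ = -47.5707° − -47.5674° = -0.0033°.
ΔN = Δφ × 111100 = 588.8 m; ΔE = Δλ × 111100 × cos(-53.6200°) = -0.0033 × 111100 × 0.593138 = -217.5 m.
Distance = √(ΔE² + ΔN²) = √((-217.5)² + 588.8²) = 627.7 m.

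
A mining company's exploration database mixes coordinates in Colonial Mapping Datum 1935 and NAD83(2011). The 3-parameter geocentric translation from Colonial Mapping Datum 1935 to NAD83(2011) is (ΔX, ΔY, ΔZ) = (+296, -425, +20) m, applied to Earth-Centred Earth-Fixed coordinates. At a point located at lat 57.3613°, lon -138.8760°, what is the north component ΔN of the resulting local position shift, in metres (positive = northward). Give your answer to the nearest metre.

ΔN = -37 m

The local north axis is (−sin φ cos λ, −sin φ sin λ, cos φ), giving ΔN = 187.763 − 235.379 + 10.787 = -36.83 m.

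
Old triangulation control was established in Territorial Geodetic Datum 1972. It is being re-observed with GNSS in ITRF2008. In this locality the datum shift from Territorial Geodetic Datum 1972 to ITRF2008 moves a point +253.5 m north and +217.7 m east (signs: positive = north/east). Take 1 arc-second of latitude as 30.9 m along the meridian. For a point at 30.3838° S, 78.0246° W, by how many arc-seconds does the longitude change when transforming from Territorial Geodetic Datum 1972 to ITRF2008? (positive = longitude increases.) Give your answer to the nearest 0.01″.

Δλ = 8.17″

At latitude -30.3838°, cos φ = 0.862657.
1″ of longitude at this latitude = 30.90 × cos φ = 26.6561 m, so Δλ = 217.7 / 26.6561 = 8.167″.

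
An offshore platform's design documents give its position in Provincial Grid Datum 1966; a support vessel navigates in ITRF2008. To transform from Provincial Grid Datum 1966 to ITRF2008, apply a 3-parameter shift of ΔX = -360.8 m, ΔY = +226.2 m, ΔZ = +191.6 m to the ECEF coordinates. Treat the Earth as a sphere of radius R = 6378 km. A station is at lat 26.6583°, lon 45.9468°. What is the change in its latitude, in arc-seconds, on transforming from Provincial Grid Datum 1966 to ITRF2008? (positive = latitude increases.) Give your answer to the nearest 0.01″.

Δφ = 6.82″

sin φ = 0.448669, cos φ = 0.893698, sin λ = 0.718694, cos λ = 0.695326.
North component: ΔN = −sin φ cos λ·ΔX − sin φ sin λ·ΔY + cos φ·ΔZ = −(0.448669)(0.695326)(-360.8) − (0.448669)(0.718694)(226.2) + (0.893698)(191.6) = 210.85 m.
1° of latitude spans πR/180 = 111317 m, so Δφ = 210.85 / 111317 × 3600 = 6.819″.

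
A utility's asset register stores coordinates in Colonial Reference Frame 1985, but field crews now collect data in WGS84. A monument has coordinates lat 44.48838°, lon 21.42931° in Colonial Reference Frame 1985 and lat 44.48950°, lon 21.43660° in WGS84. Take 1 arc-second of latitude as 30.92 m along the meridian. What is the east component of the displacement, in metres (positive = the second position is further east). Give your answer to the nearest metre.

Δφ = 44.48950° − 44.48838° = +0.00112°; Δλ = 21.43660° − 21.42931° = +0.00729°.
1° of latitude = 3600 × 30.92 = 111312 m.
ΔN = Δφ × 111312 = 124.7 m; ΔE = Δλ × 111312 × cos(44.48838°) = +0.00729 × 111312 × 0.713393 = 578.9 m.

ΔE = 579 m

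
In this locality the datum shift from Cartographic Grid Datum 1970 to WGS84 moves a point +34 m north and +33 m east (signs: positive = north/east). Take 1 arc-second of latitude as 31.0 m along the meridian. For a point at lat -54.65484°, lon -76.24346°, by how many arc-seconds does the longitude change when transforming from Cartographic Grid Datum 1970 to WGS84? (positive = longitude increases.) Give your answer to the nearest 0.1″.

At latitude -54.65484°, cos φ = 0.578501.
1″ of longitude at this latitude = 31.00 × cos φ = 17.9335 m, so Δλ = 33.0 / 17.9335 = 1.840″.

Δλ = 1.8″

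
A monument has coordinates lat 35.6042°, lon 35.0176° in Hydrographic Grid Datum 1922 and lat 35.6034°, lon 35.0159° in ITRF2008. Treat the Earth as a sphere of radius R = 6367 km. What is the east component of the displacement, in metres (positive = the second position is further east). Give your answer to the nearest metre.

ΔE = -154 m

Δφ = 35.6034° − 35.6042° = -0.0008°; Δλ = 35.0159° − 35.0176° = -0.0017°.
1° along a meridian = πR/180 = 111125 m.
ΔN = Δφ × 111125 = -88.9 m; ΔE = Δλ × 111125 × cos(35.6042°) = -0.0017 × 111125 × 0.813058 = -153.6 m.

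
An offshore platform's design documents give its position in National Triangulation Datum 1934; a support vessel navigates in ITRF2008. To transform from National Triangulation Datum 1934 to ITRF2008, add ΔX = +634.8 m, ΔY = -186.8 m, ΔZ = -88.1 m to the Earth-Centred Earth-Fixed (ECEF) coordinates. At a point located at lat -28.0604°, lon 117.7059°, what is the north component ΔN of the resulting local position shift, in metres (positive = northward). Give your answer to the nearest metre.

At φ = -28.0604°, λ = 117.7059°: sin φ = -0.470402, cos φ = 0.882452, sin λ = 0.885346, cos λ = -0.464933.
ΔN = −sin φ cos λ·ΔX − sin φ sin λ·ΔY + cos φ·ΔZ = −(-0.470402)(-0.464933)(634.8) − (-0.470402)(0.885346)(-186.8) + (0.882452)(-88.1) = -294.37 m.

ΔN = -294 m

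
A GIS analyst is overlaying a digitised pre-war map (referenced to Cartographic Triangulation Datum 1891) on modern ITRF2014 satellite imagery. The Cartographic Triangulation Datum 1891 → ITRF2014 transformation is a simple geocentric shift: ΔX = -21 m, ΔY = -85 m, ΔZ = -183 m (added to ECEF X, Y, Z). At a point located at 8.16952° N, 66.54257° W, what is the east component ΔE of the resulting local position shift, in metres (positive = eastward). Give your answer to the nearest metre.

ΔE = -53 m

At φ = 8.16952°, λ = -66.54257°: sin φ = 0.142102, cos φ = 0.989852, sin λ = -0.917356, cos λ = 0.398068.
ΔE = −sin λ·ΔX + cos λ·ΔY = −(-0.917356)·(-21) + (0.398068)·(-85) = -53.10 m.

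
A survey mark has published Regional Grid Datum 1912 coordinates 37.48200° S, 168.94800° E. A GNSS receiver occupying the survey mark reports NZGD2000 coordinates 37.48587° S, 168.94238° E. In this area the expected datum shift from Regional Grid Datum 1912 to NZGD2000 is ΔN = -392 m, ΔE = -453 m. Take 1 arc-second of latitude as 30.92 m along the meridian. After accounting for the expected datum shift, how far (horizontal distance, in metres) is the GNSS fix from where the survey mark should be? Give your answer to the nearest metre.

58 m

Observed coordinate differences: Δφ = -0.00387°, Δλ = -0.00562°.
Converting to metres (1° lat = 111312 m, cos φ = 0.793545): observed ΔN = -430.8 m, observed ΔE = -496.4 m.
Subtracting the expected shift leaves a residual of -430.8 − (-392) = -38.8 m north and -496.4 − (-453) = -43.4 m east.
Residual distance = √((-38.8)² + (-43.4)²) = 58.2 m.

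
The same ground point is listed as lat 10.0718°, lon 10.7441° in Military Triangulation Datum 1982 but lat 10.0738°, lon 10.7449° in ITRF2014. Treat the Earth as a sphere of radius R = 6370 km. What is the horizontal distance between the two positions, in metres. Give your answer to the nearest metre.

239 m

Δφ = 10.0738° − 10.0718° = +0.0020°; Δλ = 10.7449° − 10.7441° = +0.0008°.
1° along a meridian = πR/180 = 111177 m.
ΔN = Δφ × 111177 = 222.4 m; ΔE = Δλ × 111177 × cos(10.0718°) = +0.0008 × 111177 × 0.984589 = 87.6 m.
Distance = √(ΔE² + ΔN²) = √(87.6² + 222.4²) = 239.0 m.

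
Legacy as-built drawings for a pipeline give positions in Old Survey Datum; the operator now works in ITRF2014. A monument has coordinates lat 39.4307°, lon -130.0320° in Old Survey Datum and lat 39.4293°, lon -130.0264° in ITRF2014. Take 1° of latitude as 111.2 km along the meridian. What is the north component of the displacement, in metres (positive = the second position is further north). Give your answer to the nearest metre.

Δφ = 39.4293° − 39.4307° = -0.0014°; Δλ = -130.0264° − -130.0320° = +0.0056°.
ΔN = Δφ × 111200 = -155.7 m; ΔE = Δλ × 111200 × cos(39.4307°) = +0.0056 × 111200 × 0.772393 = 481.0 m.

ΔN = -156 m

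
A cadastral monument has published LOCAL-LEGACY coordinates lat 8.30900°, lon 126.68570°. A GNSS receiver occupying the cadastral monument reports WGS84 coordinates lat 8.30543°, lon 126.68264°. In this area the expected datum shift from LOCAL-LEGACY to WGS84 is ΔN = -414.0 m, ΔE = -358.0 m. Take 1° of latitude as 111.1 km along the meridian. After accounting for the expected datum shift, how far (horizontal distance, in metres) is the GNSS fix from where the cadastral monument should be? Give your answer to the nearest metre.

28 m

Observed coordinate differences: Δφ = -0.00357°, Δλ = -0.00306°.
Converting to metres (1° lat = 111100 m, cos φ = 0.989503): observed ΔN = -396.6 m, observed ΔE = -336.4 m.
Subtracting the expected shift leaves a residual of -396.6 − (-414.0) = 17.4 m north and -336.4 − (-358.0) = 21.6 m east.
Residual distance = √(17.4² + 21.6²) = 27.7 m.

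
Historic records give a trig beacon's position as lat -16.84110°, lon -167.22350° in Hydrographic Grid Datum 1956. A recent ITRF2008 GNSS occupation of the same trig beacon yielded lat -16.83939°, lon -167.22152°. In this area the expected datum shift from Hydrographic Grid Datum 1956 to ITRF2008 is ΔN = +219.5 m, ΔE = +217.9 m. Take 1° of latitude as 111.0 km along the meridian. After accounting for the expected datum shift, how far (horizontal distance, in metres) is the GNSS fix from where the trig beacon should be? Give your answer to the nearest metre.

31 m

Observed coordinate differences: Δφ = +0.00171°, Δλ = +0.00198°.
Converting to metres (1° lat = 111000 m, cos φ = 0.957112): observed ΔN = 189.8 m, observed ΔE = 210.4 m.
Subtracting the expected shift leaves a residual of 189.8 − (219.5) = -29.7 m north and 210.4 − (217.9) = -7.5 m east.
Residual distance = √((-29.7)² + (-7.5)²) = 30.6 m.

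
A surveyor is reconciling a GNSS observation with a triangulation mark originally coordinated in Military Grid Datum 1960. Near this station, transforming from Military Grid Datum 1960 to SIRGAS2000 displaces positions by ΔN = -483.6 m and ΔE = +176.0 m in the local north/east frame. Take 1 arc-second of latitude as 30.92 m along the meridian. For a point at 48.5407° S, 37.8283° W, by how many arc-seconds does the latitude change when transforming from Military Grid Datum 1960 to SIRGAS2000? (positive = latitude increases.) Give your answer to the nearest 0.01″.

1″ of latitude = 30.92 m, so Δφ = -483.6 / 30.92 = -15.640″.

Δφ = -15.64″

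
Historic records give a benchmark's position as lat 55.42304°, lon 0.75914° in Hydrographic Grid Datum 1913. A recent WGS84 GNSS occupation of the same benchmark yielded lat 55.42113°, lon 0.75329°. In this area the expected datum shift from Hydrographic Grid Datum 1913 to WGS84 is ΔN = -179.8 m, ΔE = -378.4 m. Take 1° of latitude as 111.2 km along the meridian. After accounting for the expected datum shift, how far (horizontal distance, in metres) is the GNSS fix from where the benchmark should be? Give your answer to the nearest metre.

Observed coordinate differences: Δφ = -0.00191°, Δλ = -0.00585°.
Converting to metres (1° lat = 111200 m, cos φ = 0.567513): observed ΔN = -212.4 m, observed ΔE = -369.2 m.
Subtracting the expected shift leaves a residual of -212.4 − (-179.8) = -32.6 m north and -369.2 − (-378.4) = 9.2 m east.
Residual distance = √((-32.6)² + 9.2²) = 33.9 m.

34 m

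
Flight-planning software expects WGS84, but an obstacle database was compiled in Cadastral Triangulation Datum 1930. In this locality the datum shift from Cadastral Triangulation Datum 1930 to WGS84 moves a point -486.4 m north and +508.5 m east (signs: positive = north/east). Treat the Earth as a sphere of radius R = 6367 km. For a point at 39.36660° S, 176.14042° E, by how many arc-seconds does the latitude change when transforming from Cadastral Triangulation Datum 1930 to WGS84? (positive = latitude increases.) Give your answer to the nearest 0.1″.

Δφ = -15.8″

On a sphere of radius R, 1 rad of latitude = R, so Δφ = ΔN / R = -486.4 / 6367000 = -7.6394e-05 rad = -15.757″.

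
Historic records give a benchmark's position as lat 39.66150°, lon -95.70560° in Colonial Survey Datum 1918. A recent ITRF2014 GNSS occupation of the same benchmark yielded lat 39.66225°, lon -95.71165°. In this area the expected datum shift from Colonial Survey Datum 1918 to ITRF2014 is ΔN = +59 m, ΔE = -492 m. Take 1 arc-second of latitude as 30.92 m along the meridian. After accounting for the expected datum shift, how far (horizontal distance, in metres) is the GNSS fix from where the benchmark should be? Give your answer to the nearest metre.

36 m

Observed coordinate differences: Δφ = +0.00075°, Δλ = -0.00605°.
Converting to metres (1° lat = 111312 m, cos φ = 0.769829): observed ΔN = 83.5 m, observed ΔE = -518.4 m.
Subtracting the expected shift leaves a residual of 83.5 − (59) = 24.5 m north and -518.4 − (-492) = -26.4 m east.
Residual distance = √(24.5² + (-26.4)²) = 36.0 m.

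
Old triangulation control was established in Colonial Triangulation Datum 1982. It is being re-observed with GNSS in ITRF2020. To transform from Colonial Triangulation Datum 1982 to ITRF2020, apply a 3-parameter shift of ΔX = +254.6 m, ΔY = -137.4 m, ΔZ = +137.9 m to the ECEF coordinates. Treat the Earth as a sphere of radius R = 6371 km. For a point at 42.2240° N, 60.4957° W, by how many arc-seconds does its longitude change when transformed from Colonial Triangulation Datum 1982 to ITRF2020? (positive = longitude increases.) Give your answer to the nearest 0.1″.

Δλ = 6.7″

sin φ = 0.672031, cos φ = 0.740523, sin λ = -0.870319, cos λ = 0.492489.
East component: ΔE = −sin λ·ΔX + cos λ·ΔY = −(-0.870319)(254.6) + (0.492489)(-137.4) = 153.92 m.
1° of latitude spans πR/180 = 111195 m; at latitude φ, 1° of longitude spans that × cos φ = 82342.4 m, so Δλ = 153.92 / 82342.4 × 3600 = 6.729″.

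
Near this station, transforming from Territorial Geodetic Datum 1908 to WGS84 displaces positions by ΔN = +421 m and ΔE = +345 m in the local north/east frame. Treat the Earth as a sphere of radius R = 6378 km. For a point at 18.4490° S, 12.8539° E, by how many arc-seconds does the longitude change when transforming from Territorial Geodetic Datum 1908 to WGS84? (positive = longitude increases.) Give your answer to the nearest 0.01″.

Δλ = 11.76″

At latitude -18.4490°, cos φ = 0.948606.
One radian of longitude at latitude φ spans R cos φ, so Δλ = ΔE / (R cos φ) = 345.0 / (6378000 × 0.948606) = 5.7023e-05 rad = 11.762″.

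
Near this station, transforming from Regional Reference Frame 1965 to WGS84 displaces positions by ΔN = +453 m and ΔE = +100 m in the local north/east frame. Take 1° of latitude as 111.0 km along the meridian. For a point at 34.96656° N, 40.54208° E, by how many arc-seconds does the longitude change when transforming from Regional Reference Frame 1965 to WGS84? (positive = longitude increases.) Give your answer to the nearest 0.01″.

Δλ = 3.96″

At latitude 34.96656°, cos φ = 0.819487.
1° of longitude at this latitude = 111.0 × cos φ = 90.96 km, so Δλ = 100.0 / 90963.0 = 0.0010993° = 3.958″.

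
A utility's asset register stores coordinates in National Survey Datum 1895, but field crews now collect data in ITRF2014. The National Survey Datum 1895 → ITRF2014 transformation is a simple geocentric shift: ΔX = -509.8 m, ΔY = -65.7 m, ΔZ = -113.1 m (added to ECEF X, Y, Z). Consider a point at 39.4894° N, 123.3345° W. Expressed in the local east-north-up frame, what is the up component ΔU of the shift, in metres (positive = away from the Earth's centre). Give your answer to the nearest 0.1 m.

At φ = 39.4894°, λ = -123.3345°: sin φ = 0.635935, cos φ = 0.771742, sin λ = -0.835477, cos λ = -0.549526.
ΔU = cos φ cos λ·ΔX + cos φ sin λ·ΔY + sin φ·ΔZ = (0.771742)(-0.549526)(-509.8) + (0.771742)(-0.835477)(-65.7) + (0.635935)(-113.1) = 186.64 m.

ΔU = 186.6 m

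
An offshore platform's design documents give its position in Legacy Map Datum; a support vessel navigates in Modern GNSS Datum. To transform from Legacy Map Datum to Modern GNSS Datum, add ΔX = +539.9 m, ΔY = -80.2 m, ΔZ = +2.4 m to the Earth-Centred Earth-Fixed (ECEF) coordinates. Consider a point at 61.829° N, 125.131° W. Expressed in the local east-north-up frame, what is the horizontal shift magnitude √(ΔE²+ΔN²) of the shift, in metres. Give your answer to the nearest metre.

At φ = 61.829°, λ = -125.131°: sin φ = 0.881543, cos φ = 0.472105, sin λ = -0.817838, cos λ = -0.575448.
ΔE = −sin λ·ΔX + cos λ·ΔY = −(-0.817838)·(539.9) + (-0.575448)·(-80.2) = 487.70 m.
ΔN = −sin φ cos λ·ΔX − sin φ sin λ·ΔY + cos φ·ΔZ = −(0.881543)(-0.575448)(539.9) − (0.881543)(-0.817838)(-80.2) + (0.472105)(2.4) = 217.19 m.
Horizontal magnitude = √(ΔE² + ΔN²) = √(487.70² + 217.19²) = 533.88 m.

534 m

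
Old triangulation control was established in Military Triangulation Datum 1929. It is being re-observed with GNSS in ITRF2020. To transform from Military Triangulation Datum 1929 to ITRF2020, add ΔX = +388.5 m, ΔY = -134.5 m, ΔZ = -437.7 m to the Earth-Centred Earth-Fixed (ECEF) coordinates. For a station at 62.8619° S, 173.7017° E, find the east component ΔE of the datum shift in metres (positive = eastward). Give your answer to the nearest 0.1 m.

ΔE = 91.1 m

The local east axis at (φ, λ) is (−sin λ, cos λ, 0), so ΔE = −sin(173.7017°)·388.5 + cos(173.7017°)·(-134.5) = 91.07 m.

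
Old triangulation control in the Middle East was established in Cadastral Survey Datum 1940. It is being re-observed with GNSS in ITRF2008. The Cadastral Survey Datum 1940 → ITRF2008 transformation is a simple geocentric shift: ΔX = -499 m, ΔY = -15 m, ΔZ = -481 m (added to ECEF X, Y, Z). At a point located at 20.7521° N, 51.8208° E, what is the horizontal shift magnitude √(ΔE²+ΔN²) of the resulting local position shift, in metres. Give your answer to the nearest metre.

At φ = 20.7521°, λ = 51.8208°: sin φ = 0.354325, cos φ = 0.935122, sin λ = 0.786081, cos λ = 0.618123.
ΔE = −sin λ·ΔX + cos λ·ΔY = −(0.786081)·(-499) + (0.618123)·(-15) = 382.98 m.
ΔN = −sin φ cos λ·ΔX − sin φ sin λ·ΔY + cos φ·ΔZ = −(0.354325)(0.618123)(-499) − (0.354325)(0.786081)(-15) + (0.935122)(-481) = -336.33 m.
Horizontal magnitude = √(ΔE² + ΔN²) = √(382.98² + (-336.33)²) = 509.70 m.

510 m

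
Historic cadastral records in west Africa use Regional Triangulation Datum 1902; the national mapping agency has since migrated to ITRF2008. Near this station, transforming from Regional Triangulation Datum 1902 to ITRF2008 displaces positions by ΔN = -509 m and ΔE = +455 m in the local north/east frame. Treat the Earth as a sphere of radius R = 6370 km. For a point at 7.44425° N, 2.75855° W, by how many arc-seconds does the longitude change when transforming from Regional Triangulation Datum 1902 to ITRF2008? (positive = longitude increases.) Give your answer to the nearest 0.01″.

At latitude 7.44425°, cos φ = 0.991571.
One radian of longitude at latitude φ spans R cos φ, so Δλ = ΔE / (R cos φ) = 455.0 / (6370000 × 0.991571) = 7.2036e-05 rad = 14.858″.

Δλ = 14.86″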